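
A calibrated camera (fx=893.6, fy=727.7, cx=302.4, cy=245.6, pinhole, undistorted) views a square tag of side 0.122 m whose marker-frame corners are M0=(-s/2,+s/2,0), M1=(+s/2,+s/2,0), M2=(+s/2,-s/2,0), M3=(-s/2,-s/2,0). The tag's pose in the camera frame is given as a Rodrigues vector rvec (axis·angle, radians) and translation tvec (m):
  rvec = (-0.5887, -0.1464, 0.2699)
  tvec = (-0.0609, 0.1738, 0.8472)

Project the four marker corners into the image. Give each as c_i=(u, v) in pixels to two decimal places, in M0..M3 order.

c0=(156.75, 429.67) c1=(285.52, 459.80) c2=(312.57, 363.10) c3=(194.14, 334.54)

Intrinsics K: fx=893.6, fy=727.7, cx=302.4, cy=245.6
Marker side s = 0.122 m; corners in marker frame (Z=0):
  M0 = (-0.0610, +0.0610, 0)
  M1 = (+0.0610, +0.0610, 0)
  M2 = (+0.0610, -0.0610, 0)
  M3 = (-0.0610, -0.0610, 0)
rvec = (-0.5887, -0.1464, 0.2699), |rvec| = θ = 0.66396 rad = 38.042°
Rodrigues: sinθ=0.61624, 1−cosθ=0.21244; R = I + sinθ·[k]× + (1−cosθ)·[k]×²:
    [+0.95457 -0.20897 -0.21245]
    [+0.29203 +0.79788 +0.52735]
    [+0.05931 -0.56543 +0.82266]
t = (-0.0609, 0.1738, 0.8472) m
M0: Pc = R·M0+t = (-0.13188, +0.20466, +0.80909); u = 893.6·(-0.13188)/0.80909 + 302.4 = 156.7500, v = 727.7·(+0.20466)/0.80909 + 245.6 = 429.6693
M1: Pc = R·M1+t = (-0.01542, +0.24029, +0.81633); u = 893.6·(-0.01542)/0.81633 + 302.4 = 285.5220, v = 727.7·(+0.24029)/0.81633 + 245.6 = 459.7979
M2: Pc = R·M2+t = (+0.01008, +0.14294, +0.88531); u = 893.6·(+0.01008)/0.88531 + 302.4 = 312.5701, v = 727.7·(+0.14294)/0.88531 + 245.6 = 363.0954
M3: Pc = R·M3+t = (-0.10638, +0.10731, +0.87807); u = 893.6·(-0.10638)/0.87807 + 302.4 = 194.1374, v = 727.7·(+0.10731)/0.87807 + 245.6 = 334.5368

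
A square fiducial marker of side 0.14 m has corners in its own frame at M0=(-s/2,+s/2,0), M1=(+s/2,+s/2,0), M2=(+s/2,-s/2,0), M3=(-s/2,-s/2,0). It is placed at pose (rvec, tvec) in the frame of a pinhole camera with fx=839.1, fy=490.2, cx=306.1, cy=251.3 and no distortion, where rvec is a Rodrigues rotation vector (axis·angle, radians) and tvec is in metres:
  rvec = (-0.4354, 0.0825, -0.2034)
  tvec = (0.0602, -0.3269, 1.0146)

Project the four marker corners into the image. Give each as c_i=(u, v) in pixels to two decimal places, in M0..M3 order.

c0=(309.76, 127.21) c1=(426.55, 111.69) c2=(399.60, 61.28) c3=(289.59, 76.16)

Intrinsics K: fx=839.1, fy=490.2, cx=306.1, cy=251.3
Marker side s = 0.14 m; corners in marker frame (Z=0):
  M0 = (-0.0700, +0.0700, 0)
  M1 = (+0.0700, +0.0700, 0)
  M2 = (+0.0700, -0.0700, 0)
  M3 = (-0.0700, -0.0700, 0)
rvec = (-0.4354, 0.0825, -0.2034), |rvec| = θ = 0.48760 rad = 27.937°
Rodrigues: sinθ=0.46850, 1−cosθ=0.11654; R = I + sinθ·[k]× + (1−cosθ)·[k]×²:
    [+0.97638 +0.17783 +0.12268]
    [-0.21304 +0.88680 +0.41013]
    [-0.03586 -0.42658 +0.90374]
t = (0.0602, -0.3269, 1.0146) m
M0: Pc = R·M0+t = (+0.00430, -0.24991, +0.98725); u = 839.1·(+0.00430)/0.98725 + 306.1 = 309.7556, v = 490.2·(-0.24991)/0.98725 + 251.3 = 127.2114
M1: Pc = R·M1+t = (+0.14099, -0.27974, +0.98223); u = 839.1·(+0.14099)/0.98223 + 306.1 = 426.5493, v = 490.2·(-0.27974)/0.98223 + 251.3 = 111.6919
M2: Pc = R·M2+t = (+0.11610, -0.40389, +1.04195); u = 839.1·(+0.11610)/1.04195 + 306.1 = 399.5964, v = 490.2·(-0.40389)/1.04195 + 251.3 = 61.2849
M3: Pc = R·M3+t = (-0.02059, -0.37406, +1.04697); u = 839.1·(-0.02059)/1.04697 + 306.1 = 289.5941, v = 490.2·(-0.37406)/1.04697 + 251.3 = 76.1608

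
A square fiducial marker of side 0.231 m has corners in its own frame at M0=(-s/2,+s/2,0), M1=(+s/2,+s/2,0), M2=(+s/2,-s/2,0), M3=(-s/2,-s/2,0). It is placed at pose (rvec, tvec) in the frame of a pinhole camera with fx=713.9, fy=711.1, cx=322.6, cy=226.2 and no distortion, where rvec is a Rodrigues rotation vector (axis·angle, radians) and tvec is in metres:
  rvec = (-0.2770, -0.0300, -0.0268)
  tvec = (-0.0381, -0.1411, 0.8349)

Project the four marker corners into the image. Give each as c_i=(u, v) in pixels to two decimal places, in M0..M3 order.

c0=(188.69, 201.77) c1=(394.09, 197.46) c2=(383.12, 18.06) c3=(192.63, 20.45)

Intrinsics K: fx=713.9, fy=711.1, cx=322.6, cy=226.2
Marker side s = 0.231 m; corners in marker frame (Z=0):
  M0 = (-0.1155, +0.1155, 0)
  M1 = (+0.1155, +0.1155, 0)
  M2 = (+0.1155, -0.1155, 0)
  M3 = (-0.1155, -0.1155, 0)
rvec = (-0.2770, -0.0300, -0.0268), |rvec| = θ = 0.27991 rad = 16.037°
Rodrigues: sinθ=0.27627, 1−cosθ=0.03892; R = I + sinθ·[k]× + (1−cosθ)·[k]×²:
    [+0.99920 +0.03058 -0.02592]
    [-0.02232 +0.96153 +0.27380]
    [+0.03330 -0.27300 +0.96144]
t = (-0.0381, -0.1411, 0.8349) m
M0: Pc = R·M0+t = (-0.14998, -0.02747, +0.79952); u = 713.9·(-0.14998)/0.79952 + 322.6 = 188.6860, v = 711.1·(-0.02747)/0.79952 + 226.2 = 201.7724
M1: Pc = R·M1+t = (+0.08084, -0.03262, +0.80721); u = 713.9·(+0.08084)/0.80721 + 322.6 = 394.0940, v = 711.1·(-0.03262)/0.80721 + 226.2 = 197.4624
M2: Pc = R·M2+t = (+0.07378, -0.25473, +0.87028); u = 713.9·(+0.07378)/0.87028 + 322.6 = 383.1188, v = 711.1·(-0.25473)/0.87028 + 226.2 = 18.0571
M3: Pc = R·M3+t = (-0.15704, -0.24958, +0.86259); u = 713.9·(-0.15704)/0.86259 + 322.6 = 192.6300, v = 711.1·(-0.24958)/0.86259 + 226.2 = 20.4522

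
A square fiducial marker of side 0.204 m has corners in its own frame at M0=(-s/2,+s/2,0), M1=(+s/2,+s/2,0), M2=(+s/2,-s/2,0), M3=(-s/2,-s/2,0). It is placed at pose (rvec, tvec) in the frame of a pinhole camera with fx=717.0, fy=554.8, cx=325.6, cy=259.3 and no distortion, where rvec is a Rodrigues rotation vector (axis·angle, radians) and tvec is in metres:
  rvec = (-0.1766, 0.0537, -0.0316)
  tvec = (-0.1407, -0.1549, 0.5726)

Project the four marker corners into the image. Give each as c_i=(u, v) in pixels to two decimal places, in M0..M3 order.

Intrinsics K: fx=717.0, fy=554.8, cx=325.6, cy=259.3
Marker side s = 0.204 m; corners in marker frame (Z=0):
  M0 = (-0.1020, +0.1020, 0)
  M1 = (+0.1020, +0.1020, 0)
  M2 = (+0.1020, -0.1020, 0)
  M3 = (-0.1020, -0.1020, 0)
rvec = (-0.1766, 0.0537, -0.0316), |rvec| = θ = 0.18727 rad = 10.730°
Rodrigues: sinθ=0.18618, 1−cosθ=0.01748; R = I + sinθ·[k]× + (1−cosθ)·[k]×²:
    [+0.99806 +0.02669 +0.05617]
    [-0.03614 +0.98395 +0.17472]
    [-0.05060 -0.17642 +0.98301]
t = (-0.1407, -0.1549, 0.5726) m
M0: Pc = R·M0+t = (-0.23978, -0.05085, +0.55977); u = 717.0·(-0.23978)/0.55977 + 325.6 = 18.4678, v = 554.8·(-0.05085)/0.55977 + 259.3 = 208.9012
M1: Pc = R·M1+t = (-0.03618, -0.05822, +0.54944); u = 717.0·(-0.03618)/0.54944 + 325.6 = 278.3929, v = 554.8·(-0.05822)/0.54944 + 259.3 = 200.5091
M2: Pc = R·M2+t = (-0.04162, -0.25895, +0.58543); u = 717.0·(-0.04162)/0.58543 + 325.6 = 274.6271, v = 554.8·(-0.25895)/0.58543 + 259.3 = 13.8996
M3: Pc = R·M3+t = (-0.24522, -0.25158, +0.59576); u = 717.0·(-0.24522)/0.59576 + 325.6 = 30.4689, v = 554.8·(-0.25158)/0.59576 + 259.3 = 25.0183

c0=(18.47, 208.90) c1=(278.39, 200.51) c2=(274.63, 13.90) c3=(30.47, 25.02)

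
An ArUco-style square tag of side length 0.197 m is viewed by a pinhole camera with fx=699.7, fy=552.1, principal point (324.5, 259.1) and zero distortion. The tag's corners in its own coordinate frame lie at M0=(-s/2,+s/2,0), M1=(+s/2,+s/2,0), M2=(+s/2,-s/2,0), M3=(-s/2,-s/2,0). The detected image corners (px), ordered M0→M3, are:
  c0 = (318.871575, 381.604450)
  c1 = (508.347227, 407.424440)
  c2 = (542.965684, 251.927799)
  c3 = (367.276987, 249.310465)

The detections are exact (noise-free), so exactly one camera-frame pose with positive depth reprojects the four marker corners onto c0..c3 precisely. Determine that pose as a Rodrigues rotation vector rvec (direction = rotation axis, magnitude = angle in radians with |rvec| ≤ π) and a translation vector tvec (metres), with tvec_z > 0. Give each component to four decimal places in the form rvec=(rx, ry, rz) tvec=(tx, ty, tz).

Intrinsics K: fx=699.7, fy=552.1, cx=324.5, cy=259.1
Marker side s = 0.197 m; corners in marker frame (Z=0):
  M0 = (-0.0985, +0.0985, 0)
  M1 = (+0.0985, +0.0985, 0)
  M2 = (+0.0985, -0.0985, 0)
  M3 = (-0.0985, -0.0985, 0)
Detected image corners:
  c0 = (318.871575, 381.604450) px
  c1 = (508.347227, 407.424440) px
  c2 = (542.965684, 251.927799) px
  c3 = (367.276987, 249.310465) px
Planar DLT: solve 8×8 A·h = b for H (H[2,2]=1):
  H  [+593.26268 -455.24585 +428.63853]
  H  [-177.32891 +546.37005 +318.08555]
  H  [-0.76348 -0.55689 +1.00000]
B = K⁻¹H; ‖b₁‖=1.424429, ‖b₂‖=1.424429; λ = 2/(‖b₁‖+‖b₂‖) = 0.702036, sign → tz>0 ⇒ λ=+0.702036
r₁ = λ·B[:,0] = (+0.84382,+0.02605,-0.53599); r₂ = λ·B[:,1] = (-0.27545,+0.87823,-0.39096)
r₃ = r₁×r₂ = (+0.46054,+0.47754,+0.74824); SVD([r₁ r₂ r₃]) → R = UVᵀ:
  R  [+0.84382 -0.27545 +0.46054]
  R  [+0.02605 +0.87823 +0.47754]
  R  [-0.53599 -0.39096 +0.74824]
t = (+0.10449, +0.07500, +0.70204) m
tr R = 2.470287; θ = arccos((tr R − 1)/2) = 0.744918 rad = 42.681°
axis k = ((R−Rᵀ)₃₂, (R−Rᵀ)₁₃, (R−Rᵀ)₂₁) / (2 sinθ) = (-0.640566, +0.734999, +0.222378)
rvec = θ·k = (-0.477169, +0.547514, +0.165654)

rvec=(-0.4772, 0.5475, 0.1657) tvec=(0.1045, 0.0750, 0.7020)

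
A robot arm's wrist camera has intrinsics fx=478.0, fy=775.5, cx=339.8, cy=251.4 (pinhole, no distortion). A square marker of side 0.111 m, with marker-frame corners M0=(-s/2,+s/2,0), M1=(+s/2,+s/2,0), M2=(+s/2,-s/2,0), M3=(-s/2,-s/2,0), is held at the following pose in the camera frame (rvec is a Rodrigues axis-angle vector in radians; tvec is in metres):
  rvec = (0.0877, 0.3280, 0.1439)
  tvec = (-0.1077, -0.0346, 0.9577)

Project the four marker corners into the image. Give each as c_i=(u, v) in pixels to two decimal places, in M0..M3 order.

c0=(258.59, 260.51) c1=(308.11, 274.93) c2=(314.88, 184.39) c3=(264.50, 173.04)

Intrinsics K: fx=478.0, fy=775.5, cx=339.8, cy=251.4
Marker side s = 0.111 m; corners in marker frame (Z=0):
  M0 = (-0.0555, +0.0555, 0)
  M1 = (+0.0555, +0.0555, 0)
  M2 = (+0.0555, -0.0555, 0)
  M3 = (-0.0555, -0.0555, 0)
rvec = (0.0877, 0.3280, 0.1439), |rvec| = θ = 0.36876 rad = 21.128°
Rodrigues: sinθ=0.36046, 1−cosθ=0.06722; R = I + sinθ·[k]× + (1−cosθ)·[k]×²:
    [+0.93658 -0.12644 +0.32686]
    [+0.15488 +0.98596 -0.06239]
    [-0.31438 +0.10906 +0.94301]
t = (-0.1077, -0.0346, 0.9577) m
M0: Pc = R·M0+t = (-0.16670, +0.01152, +0.98120); u = 478.0·(-0.16670)/0.98120 + 339.8 = 258.5919, v = 775.5·(+0.01152)/0.98120 + 251.4 = 260.5088
M1: Pc = R·M1+t = (-0.06274, +0.02872, +0.94630); u = 478.0·(-0.06274)/0.94630 + 339.8 = 308.1099, v = 775.5·(+0.02872)/0.94630 + 251.4 = 274.9335
M2: Pc = R·M2+t = (-0.04870, -0.08072, +0.93420); u = 478.0·(-0.04870)/0.93420 + 339.8 = 314.8805, v = 775.5·(-0.08072)/0.93420 + 251.4 = 184.3884
M3: Pc = R·M3+t = (-0.15266, -0.09792, +0.96910); u = 478.0·(-0.15266)/0.96910 + 339.8 = 264.5001, v = 775.5·(-0.09792)/0.96910 + 251.4 = 173.0440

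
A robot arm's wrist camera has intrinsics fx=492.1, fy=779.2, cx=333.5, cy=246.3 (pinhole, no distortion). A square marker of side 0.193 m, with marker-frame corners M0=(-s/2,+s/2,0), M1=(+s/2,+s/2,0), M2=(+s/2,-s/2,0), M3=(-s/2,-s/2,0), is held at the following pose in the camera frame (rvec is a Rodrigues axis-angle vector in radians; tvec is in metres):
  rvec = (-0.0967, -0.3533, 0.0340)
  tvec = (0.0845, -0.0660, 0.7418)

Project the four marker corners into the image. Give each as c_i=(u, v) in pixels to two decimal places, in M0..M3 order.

c0=(328.17, 274.35) c1=(445.01, 281.77) c2=(444.23, 90.23) c3=(330.48, 65.32)

Intrinsics K: fx=492.1, fy=779.2, cx=333.5, cy=246.3
Marker side s = 0.193 m; corners in marker frame (Z=0):
  M0 = (-0.0965, +0.0965, 0)
  M1 = (+0.0965, +0.0965, 0)
  M2 = (+0.0965, -0.0965, 0)
  M3 = (-0.0965, -0.0965, 0)
rvec = (-0.0967, -0.3533, 0.0340), |rvec| = θ = 0.36787 rad = 21.077°
Rodrigues: sinθ=0.35963, 1−cosθ=0.06690; R = I + sinθ·[k]× + (1−cosθ)·[k]×²:
    [+0.93772 -0.01635 -0.34701]
    [+0.05013 +0.99481 +0.08860]
    [+0.34376 -0.10047 +0.93367]
t = (0.0845, -0.0660, 0.7418) m
M0: Pc = R·M0+t = (-0.00757, +0.02516, +0.69893); u = 492.1·(-0.00757)/0.69893 + 333.5 = 328.1720, v = 779.2·(+0.02516)/0.69893 + 246.3 = 274.3510
M1: Pc = R·M1+t = (+0.17341, +0.03484, +0.76528); u = 492.1·(+0.17341)/0.76528 + 333.5 = 445.0101, v = 779.2·(+0.03484)/0.76528 + 246.3 = 281.7699
M2: Pc = R·M2+t = (+0.17657, -0.15716, +0.78467); u = 492.1·(+0.17657)/0.78467 + 333.5 = 444.2332, v = 779.2·(-0.15716)/0.78467 + 246.3 = 90.2339
M3: Pc = R·M3+t = (-0.00441, -0.16684, +0.71832); u = 492.1·(-0.00441)/0.71832 + 333.5 = 330.4773, v = 779.2·(-0.16684)/0.71832 + 246.3 = 65.3246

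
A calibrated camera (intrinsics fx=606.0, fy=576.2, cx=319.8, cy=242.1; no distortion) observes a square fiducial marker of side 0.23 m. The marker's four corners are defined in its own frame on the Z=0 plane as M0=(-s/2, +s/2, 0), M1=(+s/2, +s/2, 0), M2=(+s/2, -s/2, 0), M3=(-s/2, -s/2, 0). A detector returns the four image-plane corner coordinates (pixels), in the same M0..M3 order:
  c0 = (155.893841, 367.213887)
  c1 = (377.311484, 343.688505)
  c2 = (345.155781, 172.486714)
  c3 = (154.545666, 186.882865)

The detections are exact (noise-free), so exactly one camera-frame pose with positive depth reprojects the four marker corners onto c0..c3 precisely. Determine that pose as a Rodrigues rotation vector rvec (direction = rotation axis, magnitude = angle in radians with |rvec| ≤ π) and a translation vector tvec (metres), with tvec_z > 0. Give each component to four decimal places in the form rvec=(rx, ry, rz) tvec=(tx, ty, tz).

Intrinsics K: fx=606.0, fy=576.2, cx=319.8, cy=242.1
Marker side s = 0.23 m; corners in marker frame (Z=0):
  M0 = (-0.1150, +0.1150, 0)
  M1 = (+0.1150, +0.1150, 0)
  M2 = (+0.1150, -0.1150, 0)
  M3 = (-0.1150, -0.1150, 0)
Detected image corners:
  c0 = (155.893841, 367.213887) px
  c1 = (377.311484, 343.688505) px
  c2 = (345.155781, 172.486714) px
  c3 = (154.545666, 186.882865) px
Planar DLT: solve 8×8 A·h = b for H (H[2,2]=1):
  H  [+930.46105 -97.11086 +259.41652]
  H  [-39.63111 +586.52476 +260.70183]
  H  [+0.15433 -0.66273 +1.00000]
B = K⁻¹H; ‖b₁‖=1.468231, ‖b₂‖=1.468231; λ = 2/(‖b₁‖+‖b₂‖) = 0.681092, sign → tz>0 ⇒ λ=+0.681092
r₁ = λ·B[:,0] = (+0.99029,-0.09101,+0.10511); r₂ = λ·B[:,1] = (+0.12906,+0.88295,-0.45138)
r₃ = r₁×r₂ = (-0.05173,+0.46056,+0.88612); SVD([r₁ r₂ r₃]) → R = UVᵀ:
  R  [+0.99029 +0.12906 -0.05173]
  R  [-0.09101 +0.88295 +0.46056]
  R  [+0.10511 -0.45138 +0.88612]
t = (-0.06787, +0.02199, +0.68109) m
tr R = 2.759357; θ = arccos((tr R − 1)/2) = 0.495611 rad = 28.396°
axis k = ((R−Rᵀ)₃₂, (R−Rᵀ)₁₃, (R−Rᵀ)₂₁) / (2 sinθ) = (-0.958787, -0.164903, -0.231375)
rvec = θ·k = (-0.475185, -0.081728, -0.114672)

rvec=(-0.4752, -0.0817, -0.1147) tvec=(-0.0679, 0.0220, 0.6811)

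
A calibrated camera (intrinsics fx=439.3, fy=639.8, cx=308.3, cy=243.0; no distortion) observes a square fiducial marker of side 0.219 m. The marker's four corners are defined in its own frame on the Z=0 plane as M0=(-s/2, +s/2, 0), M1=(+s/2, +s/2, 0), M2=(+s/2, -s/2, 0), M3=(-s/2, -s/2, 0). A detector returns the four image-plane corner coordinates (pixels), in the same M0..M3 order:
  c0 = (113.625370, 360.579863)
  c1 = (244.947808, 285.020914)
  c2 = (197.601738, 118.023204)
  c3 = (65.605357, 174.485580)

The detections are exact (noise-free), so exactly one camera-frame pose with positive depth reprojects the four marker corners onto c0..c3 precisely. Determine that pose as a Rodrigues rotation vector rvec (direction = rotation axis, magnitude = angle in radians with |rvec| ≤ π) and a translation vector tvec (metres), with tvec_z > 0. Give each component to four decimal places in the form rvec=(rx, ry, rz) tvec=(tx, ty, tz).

Intrinsics K: fx=439.3, fy=639.8, cx=308.3, cy=243.0
Marker side s = 0.219 m; corners in marker frame (Z=0):
  M0 = (-0.1095, +0.1095, 0)
  M1 = (+0.1095, +0.1095, 0)
  M2 = (+0.1095, -0.1095, 0)
  M3 = (-0.1095, -0.1095, 0)
Detected image corners:
  c0 = (113.625370, 360.579863) px
  c1 = (244.947808, 285.020914) px
  c2 = (197.601738, 118.023204) px
  c3 = (65.605357, 174.485580) px
Planar DLT: solve 8×8 A·h = b for H (H[2,2]=1):
  H  [+670.02414 +196.36625 +158.27870]
  H  [-196.93787 +771.91141 +231.60356]
  H  [+0.44271 -0.13696 +1.00000]
B = K⁻¹H; ‖b₁‖=1.377525, ‖b₂‖=1.377525; λ = 2/(‖b₁‖+‖b₂‖) = 0.725940, sign → tz>0 ⇒ λ=+0.725940
r₁ = λ·B[:,0] = (+0.88167,-0.34551,+0.32138); r₂ = λ·B[:,1] = (+0.39427,+0.91360,-0.09943)
r₃ = r₁×r₂ = (-0.25926,+0.21437,+0.94172); SVD([r₁ r₂ r₃]) → R = UVᵀ:
  R  [+0.88167 +0.39427 -0.25926]
  R  [-0.34551 +0.91360 +0.21437]
  R  [+0.32138 -0.09943 +0.94172]
t = (-0.24791, -0.01293, +0.72594) m
tr R = 2.736984; θ = arccos((tr R − 1)/2) = 0.518645 rad = 29.716°
axis k = ((R−Rᵀ)₃₂, (R−Rᵀ)₁₃, (R−Rᵀ)₂₁) / (2 sinθ) = (-0.316516, -0.585669, -0.746197)
rvec = θ·k = (-0.164159, -0.303754, -0.387011)

rvec=(-0.1642, -0.3038, -0.3870) tvec=(-0.2479, -0.0129, 0.7259)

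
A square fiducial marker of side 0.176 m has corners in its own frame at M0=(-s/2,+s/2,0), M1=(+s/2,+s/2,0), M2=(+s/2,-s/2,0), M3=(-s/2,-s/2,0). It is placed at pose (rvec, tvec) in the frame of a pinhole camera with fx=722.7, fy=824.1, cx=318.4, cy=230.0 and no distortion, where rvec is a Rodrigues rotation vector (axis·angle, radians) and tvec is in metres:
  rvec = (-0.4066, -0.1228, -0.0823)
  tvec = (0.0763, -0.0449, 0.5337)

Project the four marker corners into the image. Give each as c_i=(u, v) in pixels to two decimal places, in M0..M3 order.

c0=(316.07, 298.46) c1=(562.23, 279.62) c2=(510.55, 44.82) c3=(292.49, 51.27)

Intrinsics K: fx=722.7, fy=824.1, cx=318.4, cy=230.0
Marker side s = 0.176 m; corners in marker frame (Z=0):
  M0 = (-0.0880, +0.0880, 0)
  M1 = (+0.0880, +0.0880, 0)
  M2 = (+0.0880, -0.0880, 0)
  M3 = (-0.0880, -0.0880, 0)
rvec = (-0.4066, -0.1228, -0.0823), |rvec| = θ = 0.43264 rad = 24.788°
Rodrigues: sinθ=0.41927, 1−cosθ=0.09214; R = I + sinθ·[k]× + (1−cosθ)·[k]×²:
    [+0.98924 +0.10433 -0.10253]
    [-0.05518 +0.91529 +0.39901]
    [+0.13548 -0.38906 +0.91120]
t = (0.0763, -0.0449, 0.5337) m
M0: Pc = R·M0+t = (-0.00157, +0.04050, +0.48754); u = 722.7·(-0.00157)/0.48754 + 318.4 = 316.0699, v = 824.1·(+0.04050)/0.48754 + 230.0 = 298.4593
M1: Pc = R·M1+t = (+0.17253, +0.03079, +0.51138); u = 722.7·(+0.17253)/0.51138 + 318.4 = 562.2299, v = 824.1·(+0.03079)/0.51138 + 230.0 = 279.6174
M2: Pc = R·M2+t = (+0.15417, -0.13030, +0.57986); u = 722.7·(+0.15417)/0.57986 + 318.4 = 510.5502, v = 824.1·(-0.13030)/0.57986 + 230.0 = 44.8156
M3: Pc = R·M3+t = (-0.01993, -0.12059, +0.55602); u = 722.7·(-0.01993)/0.55602 + 318.4 = 292.4890, v = 824.1·(-0.12059)/0.55602 + 230.0 = 51.2679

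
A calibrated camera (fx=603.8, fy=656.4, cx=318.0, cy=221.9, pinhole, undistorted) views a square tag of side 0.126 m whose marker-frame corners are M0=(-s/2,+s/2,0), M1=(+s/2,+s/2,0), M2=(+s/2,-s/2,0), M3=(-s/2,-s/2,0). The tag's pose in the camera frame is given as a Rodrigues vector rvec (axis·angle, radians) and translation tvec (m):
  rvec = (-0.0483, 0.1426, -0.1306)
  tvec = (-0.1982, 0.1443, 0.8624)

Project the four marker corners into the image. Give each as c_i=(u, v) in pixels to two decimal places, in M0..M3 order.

c0=(142.56, 384.64) c1=(226.79, 375.02) c2=(216.34, 278.19) c3=(133.02, 289.66)

Intrinsics K: fx=603.8, fy=656.4, cx=318.0, cy=221.9
Marker side s = 0.126 m; corners in marker frame (Z=0):
  M0 = (-0.0630, +0.0630, 0)
  M1 = (+0.0630, +0.0630, 0)
  M2 = (+0.0630, -0.0630, 0)
  M3 = (-0.0630, -0.0630, 0)
rvec = (-0.0483, 0.1426, -0.1306), |rvec| = θ = 0.19931 rad = 11.420°
Rodrigues: sinθ=0.19799, 1−cosθ=0.01980; R = I + sinθ·[k]× + (1−cosθ)·[k]×²:
    [+0.98137 +0.12630 +0.14480]
    [-0.13317 +0.99034 +0.03870]
    [-0.13851 -0.05726 +0.98870]
t = (-0.1982, 0.1443, 0.8624) m
M0: Pc = R·M0+t = (-0.25207, +0.21508, +0.86752); u = 603.8·(-0.25207)/0.86752 + 318.0 = 142.5581, v = 656.4·(+0.21508)/0.86752 + 221.9 = 384.6390
M1: Pc = R·M1+t = (-0.12842, +0.19830, +0.85007); u = 603.8·(-0.12842)/0.85007 + 318.0 = 226.7859, v = 656.4·(+0.19830)/0.85007 + 221.9 = 375.0236
M2: Pc = R·M2+t = (-0.14433, +0.07352, +0.85728); u = 603.8·(-0.14433)/0.85728 + 318.0 = 216.3447, v = 656.4·(+0.07352)/0.85728 + 221.9 = 278.1918
M3: Pc = R·M3+t = (-0.26798, +0.09030, +0.87473); u = 603.8·(-0.26798)/0.87473 + 318.0 = 133.0200, v = 656.4·(+0.09030)/0.87473 + 221.9 = 289.6599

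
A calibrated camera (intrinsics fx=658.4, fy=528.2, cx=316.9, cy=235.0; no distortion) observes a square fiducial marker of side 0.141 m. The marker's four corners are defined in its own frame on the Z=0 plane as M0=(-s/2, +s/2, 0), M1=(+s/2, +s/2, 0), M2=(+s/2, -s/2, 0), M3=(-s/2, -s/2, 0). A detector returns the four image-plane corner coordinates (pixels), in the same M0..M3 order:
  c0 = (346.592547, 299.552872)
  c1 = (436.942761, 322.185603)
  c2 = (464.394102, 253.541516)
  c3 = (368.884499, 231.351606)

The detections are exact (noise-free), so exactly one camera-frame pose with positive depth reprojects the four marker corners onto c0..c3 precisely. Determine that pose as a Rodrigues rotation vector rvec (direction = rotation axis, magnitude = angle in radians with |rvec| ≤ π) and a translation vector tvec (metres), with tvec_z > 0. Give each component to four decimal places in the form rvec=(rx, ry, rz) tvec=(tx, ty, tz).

Intrinsics K: fx=658.4, fy=528.2, cx=316.9, cy=235.0
Marker side s = 0.141 m; corners in marker frame (Z=0):
  M0 = (-0.0705, +0.0705, 0)
  M1 = (+0.0705, +0.0705, 0)
  M2 = (+0.0705, -0.0705, 0)
  M3 = (-0.0705, -0.0705, 0)
Detected image corners:
  c0 = (346.592547, 299.552872) px
  c1 = (436.942761, 322.185603) px
  c2 = (464.394102, 253.541516) px
  c3 = (368.884499, 231.351606) px
Planar DLT: solve 8×8 A·h = b for H (H[2,2]=1):
  H  [+593.63869 -34.42388 +403.36932]
  H  [+114.50436 +582.27966 +277.37679]
  H  [-0.16078 +0.35072 +1.00000]
B = K⁻¹H; ‖b₁‖=1.033179, ‖b₂‖=1.033179; λ = 2/(‖b₁‖+‖b₂‖) = 0.967886, sign → tz>0 ⇒ λ=+0.967886
r₁ = λ·B[:,0] = (+0.94758,+0.27905,-0.15561); r₂ = λ·B[:,1] = (-0.21399,+0.91596,+0.33946)
r₃ = r₁×r₂ = (+0.23726,-0.28837,+0.92766); SVD([r₁ r₂ r₃]) → R = UVᵀ:
  R  [+0.94758 -0.21399 +0.23726]
  R  [+0.27905 +0.91596 -0.28837]
  R  [-0.15561 +0.33946 +0.92766]
t = (+0.12711, +0.07765, +0.96789) m
tr R = 2.791197; θ = arccos((tr R − 1)/2) = 0.461021 rad = 26.415°
axis k = ((R−Rᵀ)₃₂, (R−Rᵀ)₁₃, (R−Rᵀ)₂₁) / (2 sinθ) = (+0.705640, +0.441569, +0.554156)
rvec = θ·k = (+0.325315, +0.203573, +0.255478)

rvec=(0.3253, 0.2036, 0.2555) tvec=(0.1271, 0.0777, 0.9679)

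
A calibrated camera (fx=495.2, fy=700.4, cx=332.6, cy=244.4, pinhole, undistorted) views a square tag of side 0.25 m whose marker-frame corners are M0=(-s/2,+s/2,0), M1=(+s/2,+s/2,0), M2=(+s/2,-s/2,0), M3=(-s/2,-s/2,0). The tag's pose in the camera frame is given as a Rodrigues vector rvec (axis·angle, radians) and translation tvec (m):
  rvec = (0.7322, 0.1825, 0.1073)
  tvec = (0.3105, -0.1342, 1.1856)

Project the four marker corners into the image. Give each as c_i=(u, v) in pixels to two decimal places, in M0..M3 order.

Intrinsics K: fx=495.2, fy=700.4, cx=332.6, cy=244.4
Marker side s = 0.25 m; corners in marker frame (Z=0):
  M0 = (-0.1250, +0.1250, 0)
  M1 = (+0.1250, +0.1250, 0)
  M2 = (+0.1250, -0.1250, 0)
  M3 = (-0.1250, -0.1250, 0)
rvec = (0.7322, 0.1825, 0.1073), |rvec| = θ = 0.76219 rad = 43.670°
Rodrigues: sinθ=0.69051, 1−cosθ=0.27668; R = I + sinθ·[k]× + (1−cosθ)·[k]×²:
    [+0.97865 -0.03357 +0.20275]
    [+0.16085 +0.73919 -0.65401]
    [-0.12792 +0.67266 +0.72881]
t = (0.3105, -0.1342, 1.1856) m
M0: Pc = R·M0+t = (+0.18397, -0.06191, +1.28567); u = 495.2·(+0.18397)/1.28567 + 332.6 = 403.4602, v = 700.4·(-0.06191)/1.28567 + 244.4 = 210.6743
M1: Pc = R·M1+t = (+0.42864, -0.02170, +1.25369); u = 495.2·(+0.42864)/1.25369 + 332.6 = 501.9081, v = 700.4·(-0.02170)/1.25369 + 244.4 = 232.2794
M2: Pc = R·M2+t = (+0.43703, -0.20649, +1.08553); u = 495.2·(+0.43703)/1.08553 + 332.6 = 531.9650, v = 700.4·(-0.20649)/1.08553 + 244.4 = 111.1679
M3: Pc = R·M3+t = (+0.19236, -0.24670, +1.11751); u = 495.2·(+0.19236)/1.11751 + 332.6 = 417.8422, v = 700.4·(-0.24670)/1.11751 + 244.4 = 89.7774

c0=(403.46, 210.67) c1=(501.91, 232.28) c2=(531.97, 111.17) c3=(417.84, 89.78)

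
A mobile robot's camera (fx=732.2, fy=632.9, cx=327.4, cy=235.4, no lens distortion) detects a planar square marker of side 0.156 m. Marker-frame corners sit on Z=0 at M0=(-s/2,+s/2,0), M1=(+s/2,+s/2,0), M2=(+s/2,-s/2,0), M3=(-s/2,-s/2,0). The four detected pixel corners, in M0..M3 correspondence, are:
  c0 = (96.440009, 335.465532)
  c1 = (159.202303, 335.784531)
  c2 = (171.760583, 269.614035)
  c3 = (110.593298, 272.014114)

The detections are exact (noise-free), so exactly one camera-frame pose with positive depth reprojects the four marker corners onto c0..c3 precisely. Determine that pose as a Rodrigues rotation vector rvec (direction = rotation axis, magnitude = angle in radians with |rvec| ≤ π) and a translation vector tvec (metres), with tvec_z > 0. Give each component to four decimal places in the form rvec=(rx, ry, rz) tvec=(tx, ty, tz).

Intrinsics K: fx=732.2, fy=632.9, cx=327.4, cy=235.4
Marker side s = 0.156 m; corners in marker frame (Z=0):
  M0 = (-0.0780, +0.0780, 0)
  M1 = (+0.0780, +0.0780, 0)
  M2 = (+0.0780, -0.0780, 0)
  M3 = (-0.0780, -0.0780, 0)
Detected image corners:
  c0 = (96.440009, 335.465532) px
  c1 = (159.202303, 335.784531) px
  c2 = (171.760583, 269.614035) px
  c3 = (110.593298, 272.014114) px
Planar DLT: solve 8×8 A·h = b for H (H[2,2]=1):
  H  [+360.46621 -115.81601 +133.95699]
  H  [-89.45805 +347.42608 +302.66507]
  H  [-0.27253 -0.22374 +1.00000]
B = K⁻¹H; ‖b₁‖=0.673104, ‖b₂‖=0.673104; λ = 2/(‖b₁‖+‖b₂‖) = 1.485654, sign → tz>0 ⇒ λ=+1.485654
r₁ = λ·B[:,0] = (+0.91244,-0.05940,-0.40488); r₂ = λ·B[:,1] = (-0.08636,+0.93917,-0.33241)
r₃ = r₁×r₂ = (+0.40000,+0.33827,+0.85181); SVD([r₁ r₂ r₃]) → R = UVᵀ:
  R  [+0.91244 -0.08636 +0.40000]
  R  [-0.05940 +0.93917 +0.33827]
  R  [-0.40488 -0.33241 +0.85181]
t = (-0.39250, +0.15790, +1.48565) m
tr R = 2.703419; θ = arccos((tr R − 1)/2) = 0.551557 rad = 31.602°
axis k = ((R−Rᵀ)₃₂, (R−Rᵀ)₁₃, (R−Rᵀ)₂₁) / (2 sinθ) = (-0.639936, +0.767997, +0.025724)
rvec = θ·k = (-0.352961, +0.423594, +0.014188)

rvec=(-0.3530, 0.4236, 0.0142) tvec=(-0.3925, 0.1579, 1.4857)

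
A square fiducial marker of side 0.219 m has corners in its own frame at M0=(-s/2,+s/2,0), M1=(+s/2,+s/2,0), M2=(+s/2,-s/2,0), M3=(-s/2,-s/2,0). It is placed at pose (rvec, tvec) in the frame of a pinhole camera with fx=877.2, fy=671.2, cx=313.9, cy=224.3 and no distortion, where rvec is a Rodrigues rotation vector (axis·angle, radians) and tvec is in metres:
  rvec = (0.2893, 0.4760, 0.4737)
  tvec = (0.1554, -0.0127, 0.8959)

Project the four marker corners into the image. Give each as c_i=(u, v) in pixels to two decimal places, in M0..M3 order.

c0=(340.25, 242.22) c1=(510.76, 325.59) c2=(616.93, 181.88) c3=(421.32, 103.90)

Intrinsics K: fx=877.2, fy=671.2, cx=313.9, cy=224.3
Marker side s = 0.219 m; corners in marker frame (Z=0):
  M0 = (-0.1095, +0.1095, 0)
  M1 = (+0.1095, +0.1095, 0)
  M2 = (+0.1095, -0.1095, 0)
  M3 = (-0.1095, -0.1095, 0)
rvec = (0.2893, 0.4760, 0.4737), |rvec| = θ = 0.73121 rad = 41.895°
Rodrigues: sinθ=0.66777, 1−cosθ=0.25563; R = I + sinθ·[k]× + (1−cosθ)·[k]×²:
    [+0.78439 -0.36676 +0.50022]
    [+0.49844 +0.85270 -0.15639]
    [-0.36918 +0.37201 +0.85165]
t = (0.1554, -0.0127, 0.8959) m
M0: Pc = R·M0+t = (+0.02935, +0.02609, +0.97706); u = 877.2·(+0.02935)/0.97706 + 313.9 = 340.2496, v = 671.2·(+0.02609)/0.97706 + 224.3 = 242.2235
M1: Pc = R·M1+t = (+0.20113, +0.13525, +0.89621); u = 877.2·(+0.20113)/0.89621 + 313.9 = 510.7635, v = 671.2·(+0.13525)/0.89621 + 224.3 = 325.5931
M2: Pc = R·M2+t = (+0.28145, -0.05149, +0.81474); u = 877.2·(+0.28145)/0.81474 + 313.9 = 616.9275, v = 671.2·(-0.05149)/0.81474 + 224.3 = 181.8805
M3: Pc = R·M3+t = (+0.10967, -0.16065, +0.89559); u = 877.2·(+0.10967)/0.89559 + 313.9 = 421.3183, v = 671.2·(-0.16065)/0.89559 + 224.3 = 103.9009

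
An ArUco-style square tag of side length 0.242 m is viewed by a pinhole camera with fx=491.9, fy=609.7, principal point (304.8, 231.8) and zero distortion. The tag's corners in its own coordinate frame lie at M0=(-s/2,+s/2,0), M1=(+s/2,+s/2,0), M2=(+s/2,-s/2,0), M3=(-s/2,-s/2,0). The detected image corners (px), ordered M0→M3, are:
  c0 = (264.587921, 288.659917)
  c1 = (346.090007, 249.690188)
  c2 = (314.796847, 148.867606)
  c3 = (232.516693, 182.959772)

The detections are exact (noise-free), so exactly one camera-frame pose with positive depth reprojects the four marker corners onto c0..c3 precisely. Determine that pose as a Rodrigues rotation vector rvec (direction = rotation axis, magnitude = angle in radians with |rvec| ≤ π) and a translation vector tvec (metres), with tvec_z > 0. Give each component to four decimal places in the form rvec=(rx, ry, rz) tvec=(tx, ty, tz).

rvec=(-0.0870, -0.2374, -0.3572) tvec=(-0.0392, -0.0325, 1.3331)

Intrinsics K: fx=491.9, fy=609.7, cx=304.8, cy=231.8
Marker side s = 0.242 m; corners in marker frame (Z=0):
  M0 = (-0.1210, +0.1210, 0)
  M1 = (+0.1210, +0.1210, 0)
  M2 = (+0.1210, -0.1210, 0)
  M3 = (-0.1210, -0.1210, 0)
Detected image corners:
  c0 = (264.587921, 288.659917) px
  c1 = (346.090007, 249.690188) px
  c2 = (314.796847, 148.867606) px
  c3 = (232.516693, 182.959772) px
Planar DLT: solve 8×8 A·h = b for H (H[2,2]=1):
  H  [+391.63945 +121.65080 +290.34789]
  H  [-110.90788 +419.53848 +216.93870]
  H  [+0.18391 -0.03189 +1.00000]
B = K⁻¹H; ‖b₁‖=0.750109, ‖b₂‖=0.750109; λ = 2/(‖b₁‖+‖b₂‖) = 1.333139, sign → tz>0 ⇒ λ=+1.333139
r₁ = λ·B[:,0] = (+0.90950,-0.33572,+0.24517); r₂ = λ·B[:,1] = (+0.35604,+0.93350,-0.04251)
r₃ = r₁×r₂ = (-0.21460,+0.12595,+0.96855); SVD([r₁ r₂ r₃]) → R = UVᵀ:
  R  [+0.90950 +0.35604 -0.21460]
  R  [-0.33572 +0.93350 +0.12595]
  R  [+0.24517 -0.04251 +0.96855]
t = (-0.03917, -0.03249, +1.33314) m
tr R = 2.811549; θ = arccos((tr R − 1)/2) = 0.437593 rad = 25.072°
axis k = ((R−Rᵀ)₃₂, (R−Rᵀ)₁₃, (R−Rᵀ)₂₁) / (2 sinθ) = (-0.198775, -0.542486, -0.816209)
rvec = θ·k = (-0.086982, -0.237388, -0.357167)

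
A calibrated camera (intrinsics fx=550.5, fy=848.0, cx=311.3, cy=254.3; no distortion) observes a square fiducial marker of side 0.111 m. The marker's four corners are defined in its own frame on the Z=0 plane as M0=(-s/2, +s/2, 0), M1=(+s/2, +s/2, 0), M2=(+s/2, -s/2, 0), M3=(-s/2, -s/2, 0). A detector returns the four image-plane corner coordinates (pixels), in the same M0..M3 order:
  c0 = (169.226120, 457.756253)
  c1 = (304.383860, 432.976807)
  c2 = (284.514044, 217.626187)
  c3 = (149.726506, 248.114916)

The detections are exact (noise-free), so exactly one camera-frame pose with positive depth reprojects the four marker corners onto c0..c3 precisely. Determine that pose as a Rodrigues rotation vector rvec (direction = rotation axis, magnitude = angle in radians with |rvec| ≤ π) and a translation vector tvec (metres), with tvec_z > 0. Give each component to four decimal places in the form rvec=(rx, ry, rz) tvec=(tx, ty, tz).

Intrinsics K: fx=550.5, fy=848.0, cx=311.3, cy=254.3
Marker side s = 0.111 m; corners in marker frame (Z=0):
  M0 = (-0.0555, +0.0555, 0)
  M1 = (+0.0555, +0.0555, 0)
  M2 = (+0.0555, -0.0555, 0)
  M3 = (-0.0555, -0.0555, 0)
Detected image corners:
  c0 = (169.226120, 457.756253) px
  c1 = (304.383860, 432.976807) px
  c2 = (284.514044, 217.626187) px
  c3 = (149.726506, 248.114916) px
Planar DLT: solve 8×8 A·h = b for H (H[2,2]=1):
  H  [+1161.34082 +179.67663 +226.06677]
  H  [-330.56668 +1917.55955 +339.36441]
  H  [-0.24070 +0.01039 +1.00000]
B = K⁻¹H; ‖b₁‖=2.280812, ‖b₂‖=2.280812; λ = 2/(‖b₁‖+‖b₂‖) = 0.438440, sign → tz>0 ⇒ λ=+0.438440
r₁ = λ·B[:,0] = (+0.98462,-0.13927,-0.10553); r₂ = λ·B[:,1] = (+0.14052,+0.99007,+0.00456)
r₃ = r₁×r₂ = (+0.10385,-0.01932,+0.99441); SVD([r₁ r₂ r₃]) → R = UVᵀ:
  R  [+0.98462 +0.14052 +0.10385]
  R  [-0.13927 +0.99007 -0.01932]
  R  [-0.10553 +0.00456 +0.99441]
t = (-0.06788, +0.04398, +0.43844) m
tr R = 2.969088; θ = arccos((tr R − 1)/2) = 0.176046 rad = 10.087°
axis k = ((R−Rᵀ)₃₂, (R−Rᵀ)₁₃, (R−Rᵀ)₂₁) / (2 sinθ) = (+0.068159, +0.597763, -0.798770)
rvec = θ·k = (+0.011999, +0.105234, -0.140620)

rvec=(0.0120, 0.1052, -0.1406) tvec=(-0.0679, 0.0440, 0.4384)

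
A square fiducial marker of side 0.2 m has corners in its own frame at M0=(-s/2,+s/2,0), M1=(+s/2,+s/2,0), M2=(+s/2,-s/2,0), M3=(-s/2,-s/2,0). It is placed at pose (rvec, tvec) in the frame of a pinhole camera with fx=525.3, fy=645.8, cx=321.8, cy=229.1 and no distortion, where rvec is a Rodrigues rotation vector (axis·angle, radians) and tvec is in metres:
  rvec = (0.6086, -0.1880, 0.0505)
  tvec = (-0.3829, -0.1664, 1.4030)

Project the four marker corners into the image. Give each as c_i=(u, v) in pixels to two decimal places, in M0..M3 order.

Intrinsics K: fx=525.3, fy=645.8, cx=321.8, cy=229.1
Marker side s = 0.2 m; corners in marker frame (Z=0):
  M0 = (-0.1000, +0.1000, 0)
  M1 = (+0.1000, +0.1000, 0)
  M2 = (+0.1000, -0.1000, 0)
  M3 = (-0.1000, -0.1000, 0)
rvec = (0.6086, -0.1880, 0.0505), |rvec| = θ = 0.63897 rad = 36.611°
Rodrigues: sinθ=0.59637, 1−cosθ=0.19729; R = I + sinθ·[k]× + (1−cosθ)·[k]×²:
    [+0.98169 -0.10242 -0.16061]
    [-0.00816 +0.81979 -0.57261]
    [+0.19032 +0.56344 +0.80394]
t = (-0.3829, -0.1664, 1.4030) m
M0: Pc = R·M0+t = (-0.49131, -0.08361, +1.44031); u = 525.3·(-0.49131)/1.44031 + 321.8 = 142.6126, v = 645.8·(-0.08361)/1.44031 + 229.1 = 191.6132
M1: Pc = R·M1+t = (-0.29497, -0.08524, +1.47838); u = 525.3·(-0.29497)/1.47838 + 321.8 = 216.9894, v = 645.8·(-0.08524)/1.47838 + 229.1 = 191.8659
M2: Pc = R·M2+t = (-0.27449, -0.24919, +1.36569); u = 525.3·(-0.27449)/1.36569 + 321.8 = 216.2202, v = 645.8·(-0.24919)/1.36569 + 229.1 = 111.2623
M3: Pc = R·M3+t = (-0.47083, -0.24756, +1.32762); u = 525.3·(-0.47083)/1.32762 + 321.8 = 135.5084, v = 645.8·(-0.24756)/1.32762 + 229.1 = 108.6772

c0=(142.61, 191.61) c1=(216.99, 191.87) c2=(216.22, 111.26) c3=(135.51, 108.68)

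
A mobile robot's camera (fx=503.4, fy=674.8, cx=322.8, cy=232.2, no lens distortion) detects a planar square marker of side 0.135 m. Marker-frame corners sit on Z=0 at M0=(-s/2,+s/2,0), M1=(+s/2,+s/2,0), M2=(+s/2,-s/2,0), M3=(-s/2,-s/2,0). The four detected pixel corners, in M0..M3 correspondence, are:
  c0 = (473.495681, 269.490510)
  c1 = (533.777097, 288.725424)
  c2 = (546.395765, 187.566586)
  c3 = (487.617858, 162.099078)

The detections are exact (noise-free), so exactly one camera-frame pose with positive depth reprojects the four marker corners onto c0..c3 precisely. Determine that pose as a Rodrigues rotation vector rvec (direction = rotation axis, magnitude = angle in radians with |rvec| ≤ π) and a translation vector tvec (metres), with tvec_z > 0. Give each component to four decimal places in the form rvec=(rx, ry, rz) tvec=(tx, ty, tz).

Intrinsics K: fx=503.4, fy=674.8, cx=322.8, cy=232.2
Marker side s = 0.135 m; corners in marker frame (Z=0):
  M0 = (-0.0675, +0.0675, 0)
  M1 = (+0.0675, +0.0675, 0)
  M2 = (+0.0675, -0.0675, 0)
  M3 = (-0.0675, -0.0675, 0)
Detected image corners:
  c0 = (473.495681, 269.490510) px
  c1 = (533.777097, 288.725424) px
  c2 = (546.395765, 187.566586) px
  c3 = (487.617858, 162.099078) px
Planar DLT: solve 8×8 A·h = b for H (H[2,2]=1):
  H  [+676.01841 -141.53919 +511.28488]
  H  [+270.25306 +752.71176 +227.02363]
  H  [+0.46067 -0.08362 +1.00000]
B = K⁻¹H; ‖b₁‖=1.169631, ‖b₂‖=1.169631; λ = 2/(‖b₁‖+‖b₂‖) = 0.854970, sign → tz>0 ⇒ λ=+0.854970
r₁ = λ·B[:,0] = (+0.89559,+0.20688,+0.39386); r₂ = λ·B[:,1] = (-0.19455,+0.97828,-0.07149)
r₃ = r₁×r₂ = (-0.40010,-0.01260,+0.91639); SVD([r₁ r₂ r₃]) → R = UVᵀ:
  R  [+0.89559 -0.19455 -0.40010]
  R  [+0.20688 +0.97828 -0.01260]
  R  [+0.39386 -0.07149 +0.91639]
t = (+0.32012, -0.00656, +0.85497) m
tr R = 2.790258; θ = arccos((tr R − 1)/2) = 0.462076 rad = 26.475°
axis k = ((R−Rᵀ)₃₂, (R−Rᵀ)₁₃, (R−Rᵀ)₂₁) / (2 sinθ) = (-0.066053, -0.890468, +0.450227)
rvec = θ·k = (-0.030522, -0.411464, +0.208039)

rvec=(-0.0305, -0.4115, 0.2080) tvec=(0.3201, -0.0066, 0.8550)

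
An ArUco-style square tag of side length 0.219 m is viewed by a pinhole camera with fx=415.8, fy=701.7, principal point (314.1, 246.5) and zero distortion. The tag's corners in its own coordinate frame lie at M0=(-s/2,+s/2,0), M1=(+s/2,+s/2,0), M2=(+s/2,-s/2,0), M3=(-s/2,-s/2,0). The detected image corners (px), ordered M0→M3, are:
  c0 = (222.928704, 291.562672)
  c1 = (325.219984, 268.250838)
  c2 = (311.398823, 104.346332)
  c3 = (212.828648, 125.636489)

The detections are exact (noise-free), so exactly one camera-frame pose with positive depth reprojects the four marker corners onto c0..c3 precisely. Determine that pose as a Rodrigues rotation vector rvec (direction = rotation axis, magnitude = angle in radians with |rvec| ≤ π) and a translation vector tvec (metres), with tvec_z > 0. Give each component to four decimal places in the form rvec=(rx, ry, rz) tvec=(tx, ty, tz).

Intrinsics K: fx=415.8, fy=701.7, cx=314.1, cy=246.5
Marker side s = 0.219 m; corners in marker frame (Z=0):
  M0 = (-0.1095, +0.1095, 0)
  M1 = (+0.1095, +0.1095, 0)
  M2 = (+0.1095, -0.1095, 0)
  M3 = (-0.1095, -0.1095, 0)
Detected image corners:
  c0 = (222.928704, 291.562672) px
  c1 = (325.219984, 268.250838) px
  c2 = (311.398823, 104.346332) px
  c3 = (212.828648, 125.636489) px
Planar DLT: solve 8×8 A·h = b for H (H[2,2]=1):
  H  [+467.15961 +8.24751 +268.15982]
  H  [-95.31191 +718.85030 +195.84670]
  H  [+0.03257 -0.17306 +1.00000]
B = K⁻¹H; ‖b₁‖=1.109216, ‖b₂‖=1.109216; λ = 2/(‖b₁‖+‖b₂‖) = 0.901537, sign → tz>0 ⇒ λ=+0.901537
r₁ = λ·B[:,0] = (+0.99071,-0.13277,+0.02937); r₂ = λ·B[:,1] = (+0.13574,+0.97838,-0.15602)
r₃ = r₁×r₂ = (-0.00802,+0.15856,+0.98732); SVD([r₁ r₂ r₃]) → R = UVᵀ:
  R  [+0.99071 +0.13574 -0.00802]
  R  [-0.13277 +0.97838 +0.15856]
  R  [+0.02937 -0.15602 +0.98732]
t = (-0.09961, -0.06508, +0.90154) m
tr R = 2.956410; θ = arccos((tr R − 1)/2) = 0.209164 rad = 11.984°
axis k = ((R−Rᵀ)₃₂, (R−Rᵀ)₁₃, (R−Rᵀ)₂₁) / (2 sinθ) = (-0.757514, -0.090016, -0.646583)
rvec = θ·k = (-0.158445, -0.018828, -0.135242)

rvec=(-0.1584, -0.0188, -0.1352) tvec=(-0.0996, -0.0651, 0.9015)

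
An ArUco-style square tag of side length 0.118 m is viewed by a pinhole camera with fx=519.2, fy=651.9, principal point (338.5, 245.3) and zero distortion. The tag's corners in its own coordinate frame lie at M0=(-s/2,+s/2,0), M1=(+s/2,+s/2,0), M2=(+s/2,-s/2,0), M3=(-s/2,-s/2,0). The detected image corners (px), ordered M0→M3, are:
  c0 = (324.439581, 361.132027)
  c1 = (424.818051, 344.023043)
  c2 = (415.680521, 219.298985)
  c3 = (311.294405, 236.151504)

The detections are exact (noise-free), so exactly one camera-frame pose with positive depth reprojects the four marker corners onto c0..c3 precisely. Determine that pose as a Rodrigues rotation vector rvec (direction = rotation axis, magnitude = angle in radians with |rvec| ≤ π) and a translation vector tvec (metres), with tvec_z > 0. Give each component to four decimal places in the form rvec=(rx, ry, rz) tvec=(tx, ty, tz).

Intrinsics K: fx=519.2, fy=651.9, cx=338.5, cy=245.3
Marker side s = 0.118 m; corners in marker frame (Z=0):
  M0 = (-0.0590, +0.0590, 0)
  M1 = (+0.0590, +0.0590, 0)
  M2 = (+0.0590, -0.0590, 0)
  M3 = (-0.0590, -0.0590, 0)
Detected image corners:
  c0 = (324.439581, 361.132027) px
  c1 = (424.818051, 344.023043) px
  c2 = (415.680521, 219.298985) px
  c3 = (311.294405, 236.151504) px
Planar DLT: solve 8×8 A·h = b for H (H[2,2]=1):
  H  [+890.05983 +214.30906 +369.35105]
  H  [-126.04830 +1152.37231 +291.31763]
  H  [+0.06161 +0.32502 +1.00000]
B = K⁻¹H; ‖b₁‖=1.689191, ‖b₂‖=1.689191; λ = 2/(‖b₁‖+‖b₂‖) = 0.591999, sign → tz>0 ⇒ λ=+0.591999
r₁ = λ·B[:,0] = (+0.99108,-0.12819,+0.03648); r₂ = λ·B[:,1] = (+0.11891,+0.97408,+0.19241)
r₃ = r₁×r₂ = (-0.06020,-0.18636,+0.98064); SVD([r₁ r₂ r₃]) → R = UVᵀ:
  R  [+0.99108 +0.11891 -0.06020]
  R  [-0.12819 +0.97408 -0.18636]
  R  [+0.03648 +0.19241 +0.98064]
t = (+0.03518, +0.04179, +0.59200) m
tr R = 2.945797; θ = arccos((tr R − 1)/2) = 0.233344 rad = 13.370°
axis k = ((R−Rᵀ)₃₂, (R−Rᵀ)₁₃, (R−Rᵀ)₂₁) / (2 sinθ) = (+0.819031, -0.209033, -0.534316)
rvec = θ·k = (+0.191116, -0.048777, -0.124680)

rvec=(0.1911, -0.0488, -0.1247) tvec=(0.0352, 0.0418, 0.5920)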